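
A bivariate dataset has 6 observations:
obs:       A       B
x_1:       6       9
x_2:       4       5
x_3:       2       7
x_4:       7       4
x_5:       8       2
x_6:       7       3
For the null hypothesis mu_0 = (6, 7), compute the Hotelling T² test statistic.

Step 1 — sample mean vector:
  mean(A) = (6 + 4 + 2 + 7 + 8 + 7) / 6 = 34/6 = 5.6667
  mean(B) = (9 + 5 + 7 + 4 + 2 + 3) / 6 = 30/6 = 5
  x̄ = (5.6667, 5),  deviation x̄ - mu_0 = (5.6667, 5) - (6, 7) = (-0.3333, -2).

Step 2 — sample covariance matrix, S[i,j] = (1/(n-1)) · Σ_k (x_{k,i} - mean_i) · (x_{k,j} - mean_j), divisor n-1 = 5:
  S[A,A] = ((0.3333)·(0.3333) + (-1.6667)·(-1.6667) + (-3.6667)·(-3.6667) + (1.3333)·(1.3333) + (2.3333)·(2.3333) + (1.3333)·(1.3333)) / 5 = 25.3333/5 = 5.0667
  S[A,B] = ((0.3333)·(4) + (-1.6667)·(0) + (-3.6667)·(2) + (1.3333)·(-1) + (2.3333)·(-3) + (1.3333)·(-2)) / 5 = -17/5 = -3.4
  S[B,B] = ((4)·(4) + (0)·(0) + (2)·(2) + (-1)·(-1) + (-3)·(-3) + (-2)·(-2)) / 5 = 34/5 = 6.8
  S = [[5.0667, -3.4],
 [-3.4, 6.8]].

Step 3 — invert S. det(S) = 5.0667·6.8 - (-3.4)² = 22.8933.
  S^{-1} = (1/det) · [[d, -b], [-b, a]] = [[0.297, 0.1485],
 [0.1485, 0.2213]].

Step 4 — quadratic form (x̄ - mu_0)^T · S^{-1} · (x̄ - mu_0):
  S^{-1} · (x̄ - mu_0) = (-0.396, -0.4921),
  (x̄ - mu_0)^T · [...] = (-0.3333)·(-0.396) + (-2)·(-0.4921) = 1.1163.

Step 5 — scale by n: T² = 6 · 1.1163 = 6.6977.

T² ≈ 6.6977


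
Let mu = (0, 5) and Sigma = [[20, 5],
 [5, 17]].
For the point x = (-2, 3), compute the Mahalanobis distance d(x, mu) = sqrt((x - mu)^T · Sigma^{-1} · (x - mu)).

Step 1 — centre the observation: (x - mu) = (-2, -2).

Step 2 — invert Sigma. det(Sigma) = 20·17 - (5)² = 315.
  Sigma^{-1} = (1/det) · [[d, -b], [-b, a]] = [[0.054, -0.0159],
 [-0.0159, 0.0635]].

Step 3 — form the quadratic (x - mu)^T · Sigma^{-1} · (x - mu):
  Sigma^{-1} · (x - mu) = (-0.0762, -0.0952).
  (x - mu)^T · [Sigma^{-1} · (x - mu)] = (-2)·(-0.0762) + (-2)·(-0.0952) = 0.3429.

Step 4 — take square root: d = √(0.3429) ≈ 0.5855.

d(x, mu) = √(0.3429) ≈ 0.5855


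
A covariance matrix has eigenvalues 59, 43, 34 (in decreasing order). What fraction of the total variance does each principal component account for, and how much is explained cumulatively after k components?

Step 1 — total variance = trace(Sigma) = Σ λ_i = 59 + 43 + 34 = 136.

Step 2 — fraction explained by component i = λ_i / Σ λ:
  PC1: 59/136 = 0.4338
  PC2: 43/136 = 0.3162
  PC3: 34/136 = 0.25

Step 3 — cumulative fraction after k components = (λ_1 + ... + λ_k) / Σ λ:
  k = 1: 59/136 = 0.4338
  k = 2: (59 + 43)/136 = 102/136 = 0.75
  k = 3: (59 + 43 + 34)/136 = 136/136 = 1

Summary (fraction, with percent):

explained: PC1 0.4338 (43.38%), PC2 0.3162 (31.62%), PC3 0.25 (25%);  cumulative: 0.4338, 0.75, 1


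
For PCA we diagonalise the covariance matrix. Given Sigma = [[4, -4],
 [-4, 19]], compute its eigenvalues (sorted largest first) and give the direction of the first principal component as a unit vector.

Step 1 — characteristic polynomial of 2×2 Sigma:
  det(Sigma - λI) = λ² - trace · λ + det = 0.
  trace = 4 + 19 = 23, det = 4·19 - (-4)² = 60.
Step 2 — discriminant:
  Δ = trace² - 4·det = 529 - 240 = 289.
Step 3 — eigenvalues:
  λ = (trace ± √Δ)/2 = (23 ± 17)/2,
  λ_1 = 20,  λ_2 = 3.

Step 4 — unit eigenvector for λ_1: solve (Sigma - λ_1 I)v = 0. First row:
  (4 - 20)·v_x + (-4)·v_y = 0, i.e. (-16)·v_x + (-4)·v_y = 0,
  so v ∝ (b, λ_1 - a) = (-4, 16); multiply by -1 so the first entry is positive: u = (4, -16).
  ||u|| = √((4)² + (-16)²) = √(272) ≈ 16.4924,
  v_1 = u/||u|| ≈ (0.2425, -0.9701) (||v_1|| = 1).

λ_1 = 20,  λ_2 = 3;  v_1 ≈ (0.2425, -0.9701)


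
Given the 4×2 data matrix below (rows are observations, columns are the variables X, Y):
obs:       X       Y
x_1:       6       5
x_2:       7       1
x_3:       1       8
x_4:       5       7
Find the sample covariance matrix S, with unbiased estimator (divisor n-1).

Step 1 — column means:
  mean(X) = (6 + 7 + 1 + 5) / 4 = 19/4 = 4.75
  mean(Y) = (5 + 1 + 8 + 7) / 4 = 21/4 = 5.25

Step 2 — sample covariance S[i,j] = (1/(n-1)) · Σ_k (x_{k,i} - mean_i) · (x_{k,j} - mean_j), with n-1 = 3.
  S[X,X] = ((1.25)·(1.25) + (2.25)·(2.25) + (-3.75)·(-3.75) + (0.25)·(0.25)) / 3 = 20.75/3 = 6.9167
  S[X,Y] = ((1.25)·(-0.25) + (2.25)·(-4.25) + (-3.75)·(2.75) + (0.25)·(1.75)) / 3 = -19.75/3 = -6.5833
  S[Y,Y] = ((-0.25)·(-0.25) + (-4.25)·(-4.25) + (2.75)·(2.75) + (1.75)·(1.75)) / 3 = 28.75/3 = 9.5833

S is symmetric (S[j,i] = S[i,j]). Assembling:

S = [[6.9167, -6.5833],
 [-6.5833, 9.5833]]


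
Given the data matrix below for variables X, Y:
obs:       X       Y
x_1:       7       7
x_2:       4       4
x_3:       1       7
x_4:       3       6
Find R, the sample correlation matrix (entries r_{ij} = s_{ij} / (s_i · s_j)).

Step 1 — column means:
  mean(X) = (7 + 4 + 1 + 3) / 4 = 15/4 = 3.75
  mean(Y) = (7 + 4 + 7 + 6) / 4 = 24/4 = 6

Step 2 — sample variances and covariances s[i,j] = (1/(n-1)) · Σ_k (x_{k,i} - mean_i) · (x_{k,j} - mean_j), with n-1 = 3:
  s[X,X] = ((3.25)·(3.25) + (0.25)·(0.25) + (-2.75)·(-2.75) + (-0.75)·(-0.75)) / 3 = 18.75/3 = 6.25
  s[X,Y] = ((3.25)·(1) + (0.25)·(-2) + (-2.75)·(1) + (-0.75)·(0)) / 3 = 0/3 = 0
  s[Y,Y] = ((1)·(1) + (-2)·(-2) + (1)·(1) + (0)·(0)) / 3 = 6/3 = 2
  Sample standard deviations s_i = √(s[i,i]):
  s(X) = √(6.25) = 2.5
  s(Y) = √(2) = 1.4142

Step 3 — r_{ij} = s_{ij} / (s_i · s_j):
  r[X,X] = 1 (diagonal).
  r[X,Y] = 0 / (2.5 · 1.4142) = 0 / 3.5355 = 0
  r[Y,Y] = 1 (diagonal).

R is symmetric with unit diagonal. Assembling:

R = [[1, 0],
 [0, 1]]


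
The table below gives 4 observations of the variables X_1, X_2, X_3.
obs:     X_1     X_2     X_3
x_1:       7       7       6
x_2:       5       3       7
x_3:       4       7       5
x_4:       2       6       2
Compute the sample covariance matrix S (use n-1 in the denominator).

Step 1 — column means:
  mean(X_1) = (7 + 5 + 4 + 2) / 4 = 18/4 = 4.5
  mean(X_2) = (7 + 3 + 7 + 6) / 4 = 23/4 = 5.75
  mean(X_3) = (6 + 7 + 5 + 2) / 4 = 20/4 = 5

Step 2 — sample covariance S[i,j] = (1/(n-1)) · Σ_k (x_{k,i} - mean_i) · (x_{k,j} - mean_j), with n-1 = 3.
  S[X_1,X_1] = ((2.5)·(2.5) + (0.5)·(0.5) + (-0.5)·(-0.5) + (-2.5)·(-2.5)) / 3 = 13/3 = 4.3333
  S[X_1,X_2] = ((2.5)·(1.25) + (0.5)·(-2.75) + (-0.5)·(1.25) + (-2.5)·(0.25)) / 3 = 0.5/3 = 0.1667
  S[X_1,X_3] = ((2.5)·(1) + (0.5)·(2) + (-0.5)·(0) + (-2.5)·(-3)) / 3 = 11/3 = 3.6667
  S[X_2,X_2] = ((1.25)·(1.25) + (-2.75)·(-2.75) + (1.25)·(1.25) + (0.25)·(0.25)) / 3 = 10.75/3 = 3.5833
  S[X_2,X_3] = ((1.25)·(1) + (-2.75)·(2) + (1.25)·(0) + (0.25)·(-3)) / 3 = -5/3 = -1.6667
  S[X_3,X_3] = ((1)·(1) + (2)·(2) + (0)·(0) + (-3)·(-3)) / 3 = 14/3 = 4.6667

S is symmetric (S[j,i] = S[i,j]). Assembling:

S = [[4.3333, 0.1667, 3.6667],
 [0.1667, 3.5833, -1.6667],
 [3.6667, -1.6667, 4.6667]]


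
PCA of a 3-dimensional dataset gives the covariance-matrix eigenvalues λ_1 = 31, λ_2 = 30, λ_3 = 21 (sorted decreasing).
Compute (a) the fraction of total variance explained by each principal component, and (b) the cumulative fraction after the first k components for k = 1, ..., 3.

Step 1 — total variance = trace(Sigma) = Σ λ_i = 31 + 30 + 21 = 82.

Step 2 — fraction explained by component i = λ_i / Σ λ:
  PC1: 31/82 = 0.378
  PC2: 30/82 = 0.3659
  PC3: 21/82 = 0.2561

Step 3 — cumulative fraction after k components = (λ_1 + ... + λ_k) / Σ λ:
  k = 1: 31/82 = 0.378
  k = 2: (31 + 30)/82 = 61/82 = 0.7439
  k = 3: (31 + 30 + 21)/82 = 82/82 = 1

Summary (fraction, with percent):

explained: PC1 0.378 (37.8%), PC2 0.3659 (36.59%), PC3 0.2561 (25.61%);  cumulative: 0.378, 0.7439, 1


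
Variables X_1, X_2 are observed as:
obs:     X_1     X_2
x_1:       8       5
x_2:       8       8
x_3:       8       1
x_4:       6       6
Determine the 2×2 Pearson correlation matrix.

Step 1 — column means:
  mean(X_1) = (8 + 8 + 8 + 6) / 4 = 30/4 = 7.5
  mean(X_2) = (5 + 8 + 1 + 6) / 4 = 20/4 = 5

Step 2 — sample variances and covariances s[i,j] = (1/(n-1)) · Σ_k (x_{k,i} - mean_i) · (x_{k,j} - mean_j), with n-1 = 3:
  s[X_1,X_1] = ((0.5)·(0.5) + (0.5)·(0.5) + (0.5)·(0.5) + (-1.5)·(-1.5)) / 3 = 3/3 = 1
  s[X_1,X_2] = ((0.5)·(0) + (0.5)·(3) + (0.5)·(-4) + (-1.5)·(1)) / 3 = -2/3 = -0.6667
  s[X_2,X_2] = ((0)·(0) + (3)·(3) + (-4)·(-4) + (1)·(1)) / 3 = 26/3 = 8.6667
  Sample standard deviations s_i = √(s[i,i]):
  s(X_1) = √(1) = 1
  s(X_2) = √(8.6667) = 2.9439

Step 3 — r_{ij} = s_{ij} / (s_i · s_j):
  r[X_1,X_1] = 1 (diagonal).
  r[X_1,X_2] = -0.6667 / (1 · 2.9439) = -0.6667 / 2.9439 = -0.2265
  r[X_2,X_2] = 1 (diagonal).

R is symmetric with unit diagonal. Assembling:

R = [[1, -0.2265],
 [-0.2265, 1]]


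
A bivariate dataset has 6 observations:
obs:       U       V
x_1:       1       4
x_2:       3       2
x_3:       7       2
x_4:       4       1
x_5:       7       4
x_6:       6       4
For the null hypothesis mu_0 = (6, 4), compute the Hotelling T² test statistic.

Step 1 — sample mean vector:
  mean(U) = (1 + 3 + 7 + 4 + 7 + 6) / 6 = 28/6 = 4.6667
  mean(V) = (4 + 2 + 2 + 1 + 4 + 4) / 6 = 17/6 = 2.8333
  x̄ = (4.6667, 2.8333),  deviation x̄ - mu_0 = (4.6667, 2.8333) - (6, 4) = (-1.3333, -1.1667).

Step 2 — sample covariance matrix, S[i,j] = (1/(n-1)) · Σ_k (x_{k,i} - mean_i) · (x_{k,j} - mean_j), divisor n-1 = 5:
  S[U,U] = ((-3.6667)·(-3.6667) + (-1.6667)·(-1.6667) + (2.3333)·(2.3333) + (-0.6667)·(-0.6667) + (2.3333)·(2.3333) + (1.3333)·(1.3333)) / 5 = 29.3333/5 = 5.8667
  S[U,V] = ((-3.6667)·(1.1667) + (-1.6667)·(-0.8333) + (2.3333)·(-0.8333) + (-0.6667)·(-1.8333) + (2.3333)·(1.1667) + (1.3333)·(1.1667)) / 5 = 0.6667/5 = 0.1333
  S[V,V] = ((1.1667)·(1.1667) + (-0.8333)·(-0.8333) + (-0.8333)·(-0.8333) + (-1.8333)·(-1.8333) + (1.1667)·(1.1667) + (1.1667)·(1.1667)) / 5 = 8.8333/5 = 1.7667
  S = [[5.8667, 0.1333],
 [0.1333, 1.7667]].

Step 3 — invert S. det(S) = 5.8667·1.7667 - (0.1333)² = 10.3467.
  S^{-1} = (1/det) · [[d, -b], [-b, a]] = [[0.1707, -0.0129],
 [-0.0129, 0.567]].

Step 4 — quadratic form (x̄ - mu_0)^T · S^{-1} · (x̄ - mu_0):
  S^{-1} · (x̄ - mu_0) = (-0.2126, -0.6443),
  (x̄ - mu_0)^T · [...] = (-1.3333)·(-0.2126) + (-1.1667)·(-0.6443) = 1.0352.

Step 5 — scale by n: T² = 6 · 1.0352 = 6.2113.

T² ≈ 6.2113


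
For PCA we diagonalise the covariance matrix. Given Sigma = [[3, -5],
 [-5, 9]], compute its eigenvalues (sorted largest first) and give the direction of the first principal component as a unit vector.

Step 1 — characteristic polynomial of 2×2 Sigma:
  det(Sigma - λI) = λ² - trace · λ + det = 0.
  trace = 3 + 9 = 12, det = 3·9 - (-5)² = 2.
Step 2 — discriminant:
  Δ = trace² - 4·det = 144 - 8 = 136.
Step 3 — eigenvalues:
  λ = (trace ± √Δ)/2 = (12 ± 11.6619)/2,
  λ_1 = 11.831,  λ_2 = 0.169.

Step 4 — unit eigenvector for λ_1: solve (Sigma - λ_1 I)v = 0. First row:
  (3 - 11.831)·v_x + (-5)·v_y = 0, i.e. (-8.831)·v_x + (-5)·v_y = 0,
  so v ∝ (b, λ_1 - a) = (-5, 8.831); multiply by -1 so the first entry is positive: u = (5, -8.831).
  ||u|| = √((5)² + (-8.831)²) = √(102.9857) ≈ 10.1482,
  v_1 = u/||u|| ≈ (0.4927, -0.8702) (||v_1|| = 1).

λ_1 = 11.831,  λ_2 = 0.169;  v_1 ≈ (0.4927, -0.8702)


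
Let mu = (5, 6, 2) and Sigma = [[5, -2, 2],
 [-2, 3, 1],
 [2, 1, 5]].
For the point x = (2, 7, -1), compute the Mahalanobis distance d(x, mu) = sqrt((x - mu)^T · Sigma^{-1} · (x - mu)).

Step 1 — centre the observation: (x - mu) = (-3, 1, -3).

Step 2 — invert Sigma (cofactor / det for 3×3, or solve directly):
  Sigma^{-1} = [[0.4667, 0.4, -0.2667],
 [0.4, 0.7, -0.3],
 [-0.2667, -0.3, 0.3667]].

Step 3 — form the quadratic (x - mu)^T · Sigma^{-1} · (x - mu):
  Sigma^{-1} · (x - mu) = (-0.2, 0.4, -0.6).
  (x - mu)^T · [Sigma^{-1} · (x - mu)] = (-3)·(-0.2) + (1)·(0.4) + (-3)·(-0.6) = 2.8.

Step 4 — take square root: d = √(2.8) ≈ 1.6733.

d(x, mu) = √(2.8) ≈ 1.6733


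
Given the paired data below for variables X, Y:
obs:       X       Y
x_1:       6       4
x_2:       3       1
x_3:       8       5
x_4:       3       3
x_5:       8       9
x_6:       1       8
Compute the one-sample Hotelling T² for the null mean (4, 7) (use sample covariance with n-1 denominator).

Step 1 — sample mean vector:
  mean(X) = (6 + 3 + 8 + 3 + 8 + 1) / 6 = 29/6 = 4.8333
  mean(Y) = (4 + 1 + 5 + 3 + 9 + 8) / 6 = 30/6 = 5
  x̄ = (4.8333, 5),  deviation x̄ - mu_0 = (4.8333, 5) - (4, 7) = (0.8333, -2).

Step 2 — sample covariance matrix, S[i,j] = (1/(n-1)) · Σ_k (x_{k,i} - mean_i) · (x_{k,j} - mean_j), divisor n-1 = 5:
  S[X,X] = ((1.1667)·(1.1667) + (-1.8333)·(-1.8333) + (3.1667)·(3.1667) + (-1.8333)·(-1.8333) + (3.1667)·(3.1667) + (-3.8333)·(-3.8333)) / 5 = 42.8333/5 = 8.5667
  S[X,Y] = ((1.1667)·(-1) + (-1.8333)·(-4) + (3.1667)·(0) + (-1.8333)·(-2) + (3.1667)·(4) + (-3.8333)·(3)) / 5 = 11/5 = 2.2
  S[Y,Y] = ((-1)·(-1) + (-4)·(-4) + (0)·(0) + (-2)·(-2) + (4)·(4) + (3)·(3)) / 5 = 46/5 = 9.2
  S = [[8.5667, 2.2],
 [2.2, 9.2]].

Step 3 — invert S. det(S) = 8.5667·9.2 - (2.2)² = 73.9733.
  S^{-1} = (1/det) · [[d, -b], [-b, a]] = [[0.1244, -0.0297],
 [-0.0297, 0.1158]].

Step 4 — quadratic form (x̄ - mu_0)^T · S^{-1} · (x̄ - mu_0):
  S^{-1} · (x̄ - mu_0) = (0.1631, -0.2564),
  (x̄ - mu_0)^T · [...] = (0.8333)·(0.1631) + (-2)·(-0.2564) = 0.6487.

Step 5 — scale by n: T² = 6 · 0.6487 = 3.8924.

T² ≈ 3.8924


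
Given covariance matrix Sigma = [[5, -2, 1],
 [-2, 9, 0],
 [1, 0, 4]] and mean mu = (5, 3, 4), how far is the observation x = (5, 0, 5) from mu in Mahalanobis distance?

Step 1 — centre the observation: (x - mu) = (0, -3, 1).

Step 2 — invert Sigma (cofactor / det for 3×3, or solve directly):
  Sigma^{-1} = [[0.2323, 0.0516, -0.0581],
 [0.0516, 0.1226, -0.0129],
 [-0.0581, -0.0129, 0.2645]].

Step 3 — form the quadratic (x - mu)^T · Sigma^{-1} · (x - mu):
  Sigma^{-1} · (x - mu) = (-0.2129, -0.3806, 0.3032).
  (x - mu)^T · [Sigma^{-1} · (x - mu)] = (0)·(-0.2129) + (-3)·(-0.3806) + (1)·(0.3032) = 1.4452.

Step 4 — take square root: d = √(1.4452) ≈ 1.2021.

d(x, mu) = √(1.4452) ≈ 1.2021


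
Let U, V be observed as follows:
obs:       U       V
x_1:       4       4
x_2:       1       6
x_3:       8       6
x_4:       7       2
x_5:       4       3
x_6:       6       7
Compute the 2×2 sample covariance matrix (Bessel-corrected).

Step 1 — column means:
  mean(U) = (4 + 1 + 8 + 7 + 4 + 6) / 6 = 30/6 = 5
  mean(V) = (4 + 6 + 6 + 2 + 3 + 7) / 6 = 28/6 = 4.6667

Step 2 — sample covariance S[i,j] = (1/(n-1)) · Σ_k (x_{k,i} - mean_i) · (x_{k,j} - mean_j), with n-1 = 5.
  S[U,U] = ((-1)·(-1) + (-4)·(-4) + (3)·(3) + (2)·(2) + (-1)·(-1) + (1)·(1)) / 5 = 32/5 = 6.4
  S[U,V] = ((-1)·(-0.6667) + (-4)·(1.3333) + (3)·(1.3333) + (2)·(-2.6667) + (-1)·(-1.6667) + (1)·(2.3333)) / 5 = -2/5 = -0.4
  S[V,V] = ((-0.6667)·(-0.6667) + (1.3333)·(1.3333) + (1.3333)·(1.3333) + (-2.6667)·(-2.6667) + (-1.6667)·(-1.6667) + (2.3333)·(2.3333)) / 5 = 19.3333/5 = 3.8667

S is symmetric (S[j,i] = S[i,j]). Assembling:

S = [[6.4, -0.4],
 [-0.4, 3.8667]]


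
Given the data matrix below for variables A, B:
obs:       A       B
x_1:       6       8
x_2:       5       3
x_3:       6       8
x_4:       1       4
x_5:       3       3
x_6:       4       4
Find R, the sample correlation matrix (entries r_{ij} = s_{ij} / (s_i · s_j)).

Step 1 — column means:
  mean(A) = (6 + 5 + 6 + 1 + 3 + 4) / 6 = 25/6 = 4.1667
  mean(B) = (8 + 3 + 8 + 4 + 3 + 4) / 6 = 30/6 = 5

Step 2 — sample variances and covariances s[i,j] = (1/(n-1)) · Σ_k (x_{k,i} - mean_i) · (x_{k,j} - mean_j), with n-1 = 5:
  s[A,A] = ((1.8333)·(1.8333) + (0.8333)·(0.8333) + (1.8333)·(1.8333) + (-3.1667)·(-3.1667) + (-1.1667)·(-1.1667) + (-0.1667)·(-0.1667)) / 5 = 18.8333/5 = 3.7667
  s[A,B] = ((1.8333)·(3) + (0.8333)·(-2) + (1.8333)·(3) + (-3.1667)·(-1) + (-1.1667)·(-2) + (-0.1667)·(-1)) / 5 = 15/5 = 3
  s[B,B] = ((3)·(3) + (-2)·(-2) + (3)·(3) + (-1)·(-1) + (-2)·(-2) + (-1)·(-1)) / 5 = 28/5 = 5.6
  Sample standard deviations s_i = √(s[i,i]):
  s(A) = √(3.7667) = 1.9408
  s(B) = √(5.6) = 2.3664

Step 3 — r_{ij} = s_{ij} / (s_i · s_j):
  r[A,A] = 1 (diagonal).
  r[A,B] = 3 / (1.9408 · 2.3664) = 3 / 4.5927 = 0.6532
  r[B,B] = 1 (diagonal).

R is symmetric with unit diagonal. Assembling:

R = [[1, 0.6532],
 [0.6532, 1]]


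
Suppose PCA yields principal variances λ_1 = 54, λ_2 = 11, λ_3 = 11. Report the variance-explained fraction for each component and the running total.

Step 1 — total variance = trace(Sigma) = Σ λ_i = 54 + 11 + 11 = 76.

Step 2 — fraction explained by component i = λ_i / Σ λ:
  PC1: 54/76 = 0.7105
  PC2: 11/76 = 0.1447
  PC3: 11/76 = 0.1447

Step 3 — cumulative fraction after k components = (λ_1 + ... + λ_k) / Σ λ:
  k = 1: 54/76 = 0.7105
  k = 2: (54 + 11)/76 = 65/76 = 0.8553
  k = 3: (54 + 11 + 11)/76 = 76/76 = 1

Summary (fraction, with percent):

explained: PC1 0.7105 (71.05%), PC2 0.1447 (14.47%), PC3 0.1447 (14.47%);  cumulative: 0.7105, 0.8553, 1


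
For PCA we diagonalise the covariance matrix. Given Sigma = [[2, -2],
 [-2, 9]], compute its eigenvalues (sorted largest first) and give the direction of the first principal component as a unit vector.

Step 1 — characteristic polynomial of 2×2 Sigma:
  det(Sigma - λI) = λ² - trace · λ + det = 0.
  trace = 2 + 9 = 11, det = 2·9 - (-2)² = 14.
Step 2 — discriminant:
  Δ = trace² - 4·det = 121 - 56 = 65.
Step 3 — eigenvalues:
  λ = (trace ± √Δ)/2 = (11 ± 8.0623)/2,
  λ_1 = 9.5311,  λ_2 = 1.4689.

Step 4 — unit eigenvector for λ_1: solve (Sigma - λ_1 I)v = 0. First row:
  (2 - 9.5311)·v_x + (-2)·v_y = 0, i.e. (-7.5311)·v_x + (-2)·v_y = 0,
  so v ∝ (b, λ_1 - a) = (-2, 7.5311); multiply by -1 so the first entry is positive: u = (2, -7.5311).
  ||u|| = √((2)² + (-7.5311)²) = √(60.7179) ≈ 7.7922,
  v_1 = u/||u|| ≈ (0.2567, -0.9665) (||v_1|| = 1).

λ_1 = 9.5311,  λ_2 = 1.4689;  v_1 ≈ (0.2567, -0.9665)


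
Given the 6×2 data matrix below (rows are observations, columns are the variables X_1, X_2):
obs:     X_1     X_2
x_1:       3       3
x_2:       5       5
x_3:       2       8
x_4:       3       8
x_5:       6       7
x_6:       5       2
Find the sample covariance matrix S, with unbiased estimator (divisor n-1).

Step 1 — column means:
  mean(X_1) = (3 + 5 + 2 + 3 + 6 + 5) / 6 = 24/6 = 4
  mean(X_2) = (3 + 5 + 8 + 8 + 7 + 2) / 6 = 33/6 = 5.5

Step 2 — sample covariance S[i,j] = (1/(n-1)) · Σ_k (x_{k,i} - mean_i) · (x_{k,j} - mean_j), with n-1 = 5.
  S[X_1,X_1] = ((-1)·(-1) + (1)·(1) + (-2)·(-2) + (-1)·(-1) + (2)·(2) + (1)·(1)) / 5 = 12/5 = 2.4
  S[X_1,X_2] = ((-1)·(-2.5) + (1)·(-0.5) + (-2)·(2.5) + (-1)·(2.5) + (2)·(1.5) + (1)·(-3.5)) / 5 = -6/5 = -1.2
  S[X_2,X_2] = ((-2.5)·(-2.5) + (-0.5)·(-0.5) + (2.5)·(2.5) + (2.5)·(2.5) + (1.5)·(1.5) + (-3.5)·(-3.5)) / 5 = 33.5/5 = 6.7

S is symmetric (S[j,i] = S[i,j]). Assembling:

S = [[2.4, -1.2],
 [-1.2, 6.7]]


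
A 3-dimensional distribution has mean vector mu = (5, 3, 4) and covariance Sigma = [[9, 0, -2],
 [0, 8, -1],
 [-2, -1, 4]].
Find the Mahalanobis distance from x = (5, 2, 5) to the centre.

Step 1 — centre the observation: (x - mu) = (0, -1, 1).

Step 2 — invert Sigma (cofactor / det for 3×3, or solve directly):
  Sigma^{-1} = [[0.1255, 0.0081, 0.0648],
 [0.0081, 0.1296, 0.0364],
 [0.0648, 0.0364, 0.2915]].

Step 3 — form the quadratic (x - mu)^T · Sigma^{-1} · (x - mu):
  Sigma^{-1} · (x - mu) = (0.0567, -0.0931, 0.2551).
  (x - mu)^T · [Sigma^{-1} · (x - mu)] = (0)·(0.0567) + (-1)·(-0.0931) + (1)·(0.2551) = 0.3482.

Step 4 — take square root: d = √(0.3482) ≈ 0.5901.

d(x, mu) = √(0.3482) ≈ 0.5901


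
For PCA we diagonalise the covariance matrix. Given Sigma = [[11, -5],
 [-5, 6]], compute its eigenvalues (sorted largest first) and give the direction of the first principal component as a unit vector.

Step 1 — characteristic polynomial of 2×2 Sigma:
  det(Sigma - λI) = λ² - trace · λ + det = 0.
  trace = 11 + 6 = 17, det = 11·6 - (-5)² = 41.
Step 2 — discriminant:
  Δ = trace² - 4·det = 289 - 164 = 125.
Step 3 — eigenvalues:
  λ = (trace ± √Δ)/2 = (17 ± 11.1803)/2,
  λ_1 = 14.0902,  λ_2 = 2.9098.

Step 4 — unit eigenvector for λ_1: solve (Sigma - λ_1 I)v = 0. First row:
  (11 - 14.0902)·v_x + (-5)·v_y = 0, i.e. (-3.0902)·v_x + (-5)·v_y = 0,
  so v ∝ (b, λ_1 - a) = (-5, 3.0902); multiply by -1 so the first entry is positive: u = (5, -3.0902).
  ||u|| = √((5)² + (-3.0902)²) = √(34.5492) ≈ 5.8779,
  v_1 = u/||u|| ≈ (0.8507, -0.5257) (||v_1|| = 1).

λ_1 = 14.0902,  λ_2 = 2.9098;  v_1 ≈ (0.8507, -0.5257)


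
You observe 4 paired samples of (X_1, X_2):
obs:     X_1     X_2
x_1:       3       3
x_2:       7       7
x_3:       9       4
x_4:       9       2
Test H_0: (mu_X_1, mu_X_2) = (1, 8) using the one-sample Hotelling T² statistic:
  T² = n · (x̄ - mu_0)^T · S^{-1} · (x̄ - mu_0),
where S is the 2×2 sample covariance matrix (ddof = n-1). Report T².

Step 1 — sample mean vector:
  mean(X_1) = (3 + 7 + 9 + 9) / 4 = 28/4 = 7
  mean(X_2) = (3 + 7 + 4 + 2) / 4 = 16/4 = 4
  x̄ = (7, 4),  deviation x̄ - mu_0 = (7, 4) - (1, 8) = (6, -4).

Step 2 — sample covariance matrix, S[i,j] = (1/(n-1)) · Σ_k (x_{k,i} - mean_i) · (x_{k,j} - mean_j), divisor n-1 = 3:
  S[X_1,X_1] = ((-4)·(-4) + (0)·(0) + (2)·(2) + (2)·(2)) / 3 = 24/3 = 8
  S[X_1,X_2] = ((-4)·(-1) + (0)·(3) + (2)·(0) + (2)·(-2)) / 3 = 0/3 = 0
  S[X_2,X_2] = ((-1)·(-1) + (3)·(3) + (0)·(0) + (-2)·(-2)) / 3 = 14/3 = 4.6667
  S = [[8, 0],
 [0, 4.6667]].

Step 3 — invert S. det(S) = 8·4.6667 - (0)² = 37.3333.
  S^{-1} = (1/det) · [[d, -b], [-b, a]] = [[0.125, 0],
 [0, 0.2143]].

Step 4 — quadratic form (x̄ - mu_0)^T · S^{-1} · (x̄ - mu_0):
  S^{-1} · (x̄ - mu_0) = (0.75, -0.8571),
  (x̄ - mu_0)^T · [...] = (6)·(0.75) + (-4)·(-0.8571) = 7.9286.

Step 5 — scale by n: T² = 4 · 7.9286 = 31.7143.

T² ≈ 31.7143


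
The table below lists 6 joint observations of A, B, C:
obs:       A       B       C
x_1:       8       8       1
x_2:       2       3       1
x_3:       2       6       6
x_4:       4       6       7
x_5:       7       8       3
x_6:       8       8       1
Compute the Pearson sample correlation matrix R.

Step 1 — column means:
  mean(A) = (8 + 2 + 2 + 4 + 7 + 8) / 6 = 31/6 = 5.1667
  mean(B) = (8 + 3 + 6 + 6 + 8 + 8) / 6 = 39/6 = 6.5
  mean(C) = (1 + 1 + 6 + 7 + 3 + 1) / 6 = 19/6 = 3.1667

Step 2 — sample variances and covariances s[i,j] = (1/(n-1)) · Σ_k (x_{k,i} - mean_i) · (x_{k,j} - mean_j), with n-1 = 5:
  s[A,A] = ((2.8333)·(2.8333) + (-3.1667)·(-3.1667) + (-3.1667)·(-3.1667) + (-1.1667)·(-1.1667) + (1.8333)·(1.8333) + (2.8333)·(2.8333)) / 5 = 40.8333/5 = 8.1667
  s[A,B] = ((2.8333)·(1.5) + (-3.1667)·(-3.5) + (-3.1667)·(-0.5) + (-1.1667)·(-0.5) + (1.8333)·(1.5) + (2.8333)·(1.5)) / 5 = 24.5/5 = 4.9
  s[A,C] = ((2.8333)·(-2.1667) + (-3.1667)·(-2.1667) + (-3.1667)·(2.8333) + (-1.1667)·(3.8333) + (1.8333)·(-0.1667) + (2.8333)·(-2.1667)) / 5 = -19.1667/5 = -3.8333
  s[B,B] = ((1.5)·(1.5) + (-3.5)·(-3.5) + (-0.5)·(-0.5) + (-0.5)·(-0.5) + (1.5)·(1.5) + (1.5)·(1.5)) / 5 = 19.5/5 = 3.9
  s[B,C] = ((1.5)·(-2.1667) + (-3.5)·(-2.1667) + (-0.5)·(2.8333) + (-0.5)·(3.8333) + (1.5)·(-0.1667) + (1.5)·(-2.1667)) / 5 = -2.5/5 = -0.5
  s[C,C] = ((-2.1667)·(-2.1667) + (-2.1667)·(-2.1667) + (2.8333)·(2.8333) + (3.8333)·(3.8333) + (-0.1667)·(-0.1667) + (-2.1667)·(-2.1667)) / 5 = 36.8333/5 = 7.3667
  Sample standard deviations s_i = √(s[i,i]):
  s(A) = √(8.1667) = 2.8577
  s(B) = √(3.9) = 1.9748
  s(C) = √(7.3667) = 2.7142

Step 3 — r_{ij} = s_{ij} / (s_i · s_j):
  r[A,A] = 1 (diagonal).
  r[A,B] = 4.9 / (2.8577 · 1.9748) = 4.9 / 5.6436 = 0.8682
  r[A,C] = -3.8333 / (2.8577 · 2.7142) = -3.8333 / 7.7564 = -0.4942
  r[B,B] = 1 (diagonal).
  r[B,C] = -0.5 / (1.9748 · 2.7142) = -0.5 / 5.36 = -0.0933
  r[C,C] = 1 (diagonal).

R is symmetric with unit diagonal. Assembling:

R = [[1, 0.8682, -0.4942],
 [0.8682, 1, -0.0933],
 [-0.4942, -0.0933, 1]]


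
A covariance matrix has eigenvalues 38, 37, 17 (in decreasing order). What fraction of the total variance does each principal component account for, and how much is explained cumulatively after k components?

Step 1 — total variance = trace(Sigma) = Σ λ_i = 38 + 37 + 17 = 92.

Step 2 — fraction explained by component i = λ_i / Σ λ:
  PC1: 38/92 = 0.413
  PC2: 37/92 = 0.4022
  PC3: 17/92 = 0.1848

Step 3 — cumulative fraction after k components = (λ_1 + ... + λ_k) / Σ λ:
  k = 1: 38/92 = 0.413
  k = 2: (38 + 37)/92 = 75/92 = 0.8152
  k = 3: (38 + 37 + 17)/92 = 92/92 = 1

Summary (fraction, with percent):

explained: PC1 0.413 (41.3%), PC2 0.4022 (40.22%), PC3 0.1848 (18.48%);  cumulative: 0.413, 0.8152, 1


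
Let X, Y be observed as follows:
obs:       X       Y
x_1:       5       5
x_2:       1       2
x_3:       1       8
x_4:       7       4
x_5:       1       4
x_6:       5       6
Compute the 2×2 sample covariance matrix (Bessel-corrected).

Step 1 — column means:
  mean(X) = (5 + 1 + 1 + 7 + 1 + 5) / 6 = 20/6 = 3.3333
  mean(Y) = (5 + 2 + 8 + 4 + 4 + 6) / 6 = 29/6 = 4.8333

Step 2 — sample covariance S[i,j] = (1/(n-1)) · Σ_k (x_{k,i} - mean_i) · (x_{k,j} - mean_j), with n-1 = 5.
  S[X,X] = ((1.6667)·(1.6667) + (-2.3333)·(-2.3333) + (-2.3333)·(-2.3333) + (3.6667)·(3.6667) + (-2.3333)·(-2.3333) + (1.6667)·(1.6667)) / 5 = 35.3333/5 = 7.0667
  S[X,Y] = ((1.6667)·(0.1667) + (-2.3333)·(-2.8333) + (-2.3333)·(3.1667) + (3.6667)·(-0.8333) + (-2.3333)·(-0.8333) + (1.6667)·(1.1667)) / 5 = 0.3333/5 = 0.0667
  S[Y,Y] = ((0.1667)·(0.1667) + (-2.8333)·(-2.8333) + (3.1667)·(3.1667) + (-0.8333)·(-0.8333) + (-0.8333)·(-0.8333) + (1.1667)·(1.1667)) / 5 = 20.8333/5 = 4.1667

S is symmetric (S[j,i] = S[i,j]). Assembling:

S = [[7.0667, 0.0667],
 [0.0667, 4.1667]]


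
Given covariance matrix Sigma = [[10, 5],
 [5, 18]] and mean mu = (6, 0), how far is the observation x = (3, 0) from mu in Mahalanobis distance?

Step 1 — centre the observation: (x - mu) = (-3, 0).

Step 2 — invert Sigma. det(Sigma) = 10·18 - (5)² = 155.
  Sigma^{-1} = (1/det) · [[d, -b], [-b, a]] = [[0.1161, -0.0323],
 [-0.0323, 0.0645]].

Step 3 — form the quadratic (x - mu)^T · Sigma^{-1} · (x - mu):
  Sigma^{-1} · (x - mu) = (-0.3484, 0.0968).
  (x - mu)^T · [Sigma^{-1} · (x - mu)] = (-3)·(-0.3484) + (0)·(0.0968) = 1.0452.

Step 4 — take square root: d = √(1.0452) ≈ 1.0223.

d(x, mu) = √(1.0452) ≈ 1.0223


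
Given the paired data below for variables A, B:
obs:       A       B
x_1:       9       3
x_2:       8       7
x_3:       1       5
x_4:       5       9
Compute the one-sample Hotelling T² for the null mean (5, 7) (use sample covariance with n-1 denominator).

Step 1 — sample mean vector:
  mean(A) = (9 + 8 + 1 + 5) / 4 = 23/4 = 5.75
  mean(B) = (3 + 7 + 5 + 9) / 4 = 24/4 = 6
  x̄ = (5.75, 6),  deviation x̄ - mu_0 = (5.75, 6) - (5, 7) = (0.75, -1).

Step 2 — sample covariance matrix, S[i,j] = (1/(n-1)) · Σ_k (x_{k,i} - mean_i) · (x_{k,j} - mean_j), divisor n-1 = 3:
  S[A,A] = ((3.25)·(3.25) + (2.25)·(2.25) + (-4.75)·(-4.75) + (-0.75)·(-0.75)) / 3 = 38.75/3 = 12.9167
  S[A,B] = ((3.25)·(-3) + (2.25)·(1) + (-4.75)·(-1) + (-0.75)·(3)) / 3 = -5/3 = -1.6667
  S[B,B] = ((-3)·(-3) + (1)·(1) + (-1)·(-1) + (3)·(3)) / 3 = 20/3 = 6.6667
  S = [[12.9167, -1.6667],
 [-1.6667, 6.6667]].

Step 3 — invert S. det(S) = 12.9167·6.6667 - (-1.6667)² = 83.3333.
  S^{-1} = (1/det) · [[d, -b], [-b, a]] = [[0.08, 0.02],
 [0.02, 0.155]].

Step 4 — quadratic form (x̄ - mu_0)^T · S^{-1} · (x̄ - mu_0):
  S^{-1} · (x̄ - mu_0) = (0.04, -0.14),
  (x̄ - mu_0)^T · [...] = (0.75)·(0.04) + (-1)·(-0.14) = 0.17.

Step 5 — scale by n: T² = 4 · 0.17 = 0.68.

T² ≈ 0.68


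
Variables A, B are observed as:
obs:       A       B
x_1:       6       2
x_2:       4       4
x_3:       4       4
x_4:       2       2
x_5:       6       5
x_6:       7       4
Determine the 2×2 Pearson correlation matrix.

Step 1 — column means:
  mean(A) = (6 + 4 + 4 + 2 + 6 + 7) / 6 = 29/6 = 4.8333
  mean(B) = (2 + 4 + 4 + 2 + 5 + 4) / 6 = 21/6 = 3.5

Step 2 — sample variances and covariances s[i,j] = (1/(n-1)) · Σ_k (x_{k,i} - mean_i) · (x_{k,j} - mean_j), with n-1 = 5:
  s[A,A] = ((1.1667)·(1.1667) + (-0.8333)·(-0.8333) + (-0.8333)·(-0.8333) + (-2.8333)·(-2.8333) + (1.1667)·(1.1667) + (2.1667)·(2.1667)) / 5 = 16.8333/5 = 3.3667
  s[A,B] = ((1.1667)·(-1.5) + (-0.8333)·(0.5) + (-0.8333)·(0.5) + (-2.8333)·(-1.5) + (1.1667)·(1.5) + (2.1667)·(0.5)) / 5 = 4.5/5 = 0.9
  s[B,B] = ((-1.5)·(-1.5) + (0.5)·(0.5) + (0.5)·(0.5) + (-1.5)·(-1.5) + (1.5)·(1.5) + (0.5)·(0.5)) / 5 = 7.5/5 = 1.5
  Sample standard deviations s_i = √(s[i,i]):
  s(A) = √(3.3667) = 1.8348
  s(B) = √(1.5) = 1.2247

Step 3 — r_{ij} = s_{ij} / (s_i · s_j):
  r[A,A] = 1 (diagonal).
  r[A,B] = 0.9 / (1.8348 · 1.2247) = 0.9 / 2.2472 = 0.4005
  r[B,B] = 1 (diagonal).

R is symmetric with unit diagonal. Assembling:

R = [[1, 0.4005],
 [0.4005, 1]]


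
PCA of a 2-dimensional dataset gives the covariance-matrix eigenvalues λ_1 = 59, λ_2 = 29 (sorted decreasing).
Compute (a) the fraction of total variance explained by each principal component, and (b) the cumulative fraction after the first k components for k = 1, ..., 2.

Step 1 — total variance = trace(Sigma) = Σ λ_i = 59 + 29 = 88.

Step 2 — fraction explained by component i = λ_i / Σ λ:
  PC1: 59/88 = 0.6705
  PC2: 29/88 = 0.3295

Step 3 — cumulative fraction after k components = (λ_1 + ... + λ_k) / Σ λ:
  k = 1: 59/88 = 0.6705
  k = 2: (59 + 29)/88 = 88/88 = 1

Summary (fraction, with percent):

explained: PC1 0.6705 (67.05%), PC2 0.3295 (32.95%);  cumulative: 0.6705, 1


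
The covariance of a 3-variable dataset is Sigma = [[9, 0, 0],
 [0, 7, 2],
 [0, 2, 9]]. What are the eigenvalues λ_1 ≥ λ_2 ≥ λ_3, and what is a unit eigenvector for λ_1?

Step 1 — characteristic polynomial p(λ) = det(λI - Sigma) = λ³ - tr·λ² + c_1·λ - det, where tr = trace, c_1 = sum of the principal 2×2 minors, det = det(Sigma):
  tr = 9 + 7 + 9 = 25,
  c_1 = (9·7 - (0)²) + (9·9 - (0)²) + (7·9 - (2)²) = 63 + 81 + 59 = 203,
  det = 9·(7·9 - (2)²) - (0)·((0)·9 - (2)·(0)) + (0)·((0)·(2) - 7·(0)) = 9·(59) - (0)·(0) + (0)·(0) = 531.
  So p(λ) = λ³ - 25λ² + 203λ - 531.
Step 2 — look for an integer root (rational root theorem: any rational root is an integer divisor of 531). Testing λ = 9:
  p(9) = 729 - 2025 + 1827 - 531 = 0  ✓
  Dividing out (λ - 9): p(λ) = (λ - 9)(λ² - 16λ + 59).
Step 3 — remaining eigenvalues from the quadratic λ² - 16λ + 59 = 0:
  Δ = 16² - 4·59 = 256 - 236 = 20,  λ = (16 ± √20)/2 = (16 ± 4.4721)/2 ≈ 10.2361 or 5.7639.
  Sorted: λ_1 = 10.2361,  λ_2 = 9,  λ_3 = 5.7639  (check: sum = 25 = tr ✓).

Step 4 — unit eigenvector for λ_1 ≈ 10.2361: v spans the null space of (Sigma - λ_1 I), whose rows are
  r_1 = (-1.2361, 0, 0),  r_2 = (0, -3.2361, 2),  r_3 = (0, 2, -1.2361).
  v is orthogonal to every row, so take v ∝ r_1 × r_2 = ((0)·(2) - (0)·(-3.2361), (0)·(0) - (-1.2361)·(2), (-1.2361)·(-3.2361) - (0)·(0)) ≈ (0, 2.4721, 4).
  Let u = (0, 2.4721, 4).
  ||u|| = √((0)² + (2.4721)² + (4)²) = √(22.1115) ≈ 4.7023,  v_1 = u/||u|| ≈ (0, 0.5257, 0.8507) (||v_1|| = 1).

λ_1 = 10.2361,  λ_2 = 9,  λ_3 = 5.7639;  v_1 ≈ (0, 0.5257, 0.8507)


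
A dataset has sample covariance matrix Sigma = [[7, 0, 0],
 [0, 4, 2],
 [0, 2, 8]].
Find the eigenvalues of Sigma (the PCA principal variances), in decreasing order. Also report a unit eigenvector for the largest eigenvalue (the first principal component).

Step 1 — characteristic polynomial p(λ) = det(λI - Sigma) = λ³ - tr·λ² + c_1·λ - det, where tr = trace, c_1 = sum of the principal 2×2 minors, det = det(Sigma):
  tr = 7 + 4 + 8 = 19,
  c_1 = (7·4 - (0)²) + (7·8 - (0)²) + (4·8 - (2)²) = 28 + 56 + 28 = 112,
  det = 7·(4·8 - (2)²) - (0)·((0)·8 - (2)·(0)) + (0)·((0)·(2) - 4·(0)) = 7·(28) - (0)·(0) + (0)·(0) = 196.
  So p(λ) = λ³ - 19λ² + 112λ - 196.
Step 2 — look for an integer root (rational root theorem: any rational root is an integer divisor of 196). Testing λ = 7:
  p(7) = 343 - 931 + 784 - 196 = 0  ✓
  Dividing out (λ - 7): p(λ) = (λ - 7)(λ² - 12λ + 28).
Step 3 — remaining eigenvalues from the quadratic λ² - 12λ + 28 = 0:
  Δ = 12² - 4·28 = 144 - 112 = 32,  λ = (12 ± √32)/2 = (12 ± 5.6569)/2 ≈ 8.8284 or 3.1716.
  Sorted: λ_1 = 8.8284,  λ_2 = 7,  λ_3 = 3.1716  (check: sum = 19 = tr ✓).

Step 4 — unit eigenvector for λ_1 ≈ 8.8284: v spans the null space of (Sigma - λ_1 I), whose rows are
  r_1 = (-1.8284, 0, 0),  r_2 = (0, -4.8284, 2),  r_3 = (0, 2, -0.8284).
  v is orthogonal to every row, so take v ∝ r_1 × r_2 = ((0)·(2) - (0)·(-4.8284), (0)·(0) - (-1.8284)·(2), (-1.8284)·(-4.8284) - (0)·(0)) ≈ (0, 3.6569, 8.8284).
  Let u = (0, 3.6569, 8.8284).
  ||u|| = √((0)² + (3.6569)² + (8.8284)²) = √(91.3137) ≈ 9.5558,  v_1 = u/||u|| ≈ (0, 0.3827, 0.9239) (||v_1|| = 1).

λ_1 = 8.8284,  λ_2 = 7,  λ_3 = 3.1716;  v_1 ≈ (0, 0.3827, 0.9239)


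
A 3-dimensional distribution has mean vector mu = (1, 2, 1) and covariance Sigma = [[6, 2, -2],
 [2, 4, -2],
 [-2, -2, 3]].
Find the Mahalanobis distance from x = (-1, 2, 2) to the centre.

Step 1 — centre the observation: (x - mu) = (-2, 0, 1).

Step 2 — invert Sigma (cofactor / det for 3×3, or solve directly):
  Sigma^{-1} = [[0.2222, -0.0556, 0.1111],
 [-0.0556, 0.3889, 0.2222],
 [0.1111, 0.2222, 0.5556]].

Step 3 — form the quadratic (x - mu)^T · Sigma^{-1} · (x - mu):
  Sigma^{-1} · (x - mu) = (-0.3333, 0.3333, 0.3333).
  (x - mu)^T · [Sigma^{-1} · (x - mu)] = (-2)·(-0.3333) + (0)·(0.3333) + (1)·(0.3333) = 1.

Step 4 — take square root: d = √(1) ≈ 1.

d(x, mu) = √(1) ≈ 1


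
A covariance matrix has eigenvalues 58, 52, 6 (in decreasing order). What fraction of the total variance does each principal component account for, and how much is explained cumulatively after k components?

Step 1 — total variance = trace(Sigma) = Σ λ_i = 58 + 52 + 6 = 116.

Step 2 — fraction explained by component i = λ_i / Σ λ:
  PC1: 58/116 = 0.5
  PC2: 52/116 = 0.4483
  PC3: 6/116 = 0.0517

Step 3 — cumulative fraction after k components = (λ_1 + ... + λ_k) / Σ λ:
  k = 1: 58/116 = 0.5
  k = 2: (58 + 52)/116 = 110/116 = 0.9483
  k = 3: (58 + 52 + 6)/116 = 116/116 = 1

Summary (fraction, with percent):

explained: PC1 0.5 (50%), PC2 0.4483 (44.83%), PC3 0.0517 (5.17%);  cumulative: 0.5, 0.9483, 1


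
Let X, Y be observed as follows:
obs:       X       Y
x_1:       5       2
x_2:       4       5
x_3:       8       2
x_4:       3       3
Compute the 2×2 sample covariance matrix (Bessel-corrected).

Step 1 — column means:
  mean(X) = (5 + 4 + 8 + 3) / 4 = 20/4 = 5
  mean(Y) = (2 + 5 + 2 + 3) / 4 = 12/4 = 3

Step 2 — sample covariance S[i,j] = (1/(n-1)) · Σ_k (x_{k,i} - mean_i) · (x_{k,j} - mean_j), with n-1 = 3.
  S[X,X] = ((0)·(0) + (-1)·(-1) + (3)·(3) + (-2)·(-2)) / 3 = 14/3 = 4.6667
  S[X,Y] = ((0)·(-1) + (-1)·(2) + (3)·(-1) + (-2)·(0)) / 3 = -5/3 = -1.6667
  S[Y,Y] = ((-1)·(-1) + (2)·(2) + (-1)·(-1) + (0)·(0)) / 3 = 6/3 = 2

S is symmetric (S[j,i] = S[i,j]). Assembling:

S = [[4.6667, -1.6667],
 [-1.6667, 2]]


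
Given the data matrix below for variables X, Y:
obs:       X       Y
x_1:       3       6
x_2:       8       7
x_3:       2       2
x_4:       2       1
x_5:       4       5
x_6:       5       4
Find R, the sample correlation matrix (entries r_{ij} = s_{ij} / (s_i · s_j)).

Step 1 — column means:
  mean(X) = (3 + 8 + 2 + 2 + 4 + 5) / 6 = 24/6 = 4
  mean(Y) = (6 + 7 + 2 + 1 + 5 + 4) / 6 = 25/6 = 4.1667

Step 2 — sample variances and covariances s[i,j] = (1/(n-1)) · Σ_k (x_{k,i} - mean_i) · (x_{k,j} - mean_j), with n-1 = 5:
  s[X,X] = ((-1)·(-1) + (4)·(4) + (-2)·(-2) + (-2)·(-2) + (0)·(0) + (1)·(1)) / 5 = 26/5 = 5.2
  s[X,Y] = ((-1)·(1.8333) + (4)·(2.8333) + (-2)·(-2.1667) + (-2)·(-3.1667) + (0)·(0.8333) + (1)·(-0.1667)) / 5 = 20/5 = 4
  s[Y,Y] = ((1.8333)·(1.8333) + (2.8333)·(2.8333) + (-2.1667)·(-2.1667) + (-3.1667)·(-3.1667) + (0.8333)·(0.8333) + (-0.1667)·(-0.1667)) / 5 = 26.8333/5 = 5.3667
  Sample standard deviations s_i = √(s[i,i]):
  s(X) = √(5.2) = 2.2804
  s(Y) = √(5.3667) = 2.3166

Step 3 — r_{ij} = s_{ij} / (s_i · s_j):
  r[X,X] = 1 (diagonal).
  r[X,Y] = 4 / (2.2804 · 2.3166) = 4 / 5.2827 = 0.7572
  r[Y,Y] = 1 (diagonal).

R is symmetric with unit diagonal. Assembling:

R = [[1, 0.7572],
 [0.7572, 1]]


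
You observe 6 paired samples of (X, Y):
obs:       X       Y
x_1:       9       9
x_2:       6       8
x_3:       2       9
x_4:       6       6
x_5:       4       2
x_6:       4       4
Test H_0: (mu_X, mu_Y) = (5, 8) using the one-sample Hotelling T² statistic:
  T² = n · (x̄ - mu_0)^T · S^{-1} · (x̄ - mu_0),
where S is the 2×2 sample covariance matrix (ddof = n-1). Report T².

Step 1 — sample mean vector:
  mean(X) = (9 + 6 + 2 + 6 + 4 + 4) / 6 = 31/6 = 5.1667
  mean(Y) = (9 + 8 + 9 + 6 + 2 + 4) / 6 = 38/6 = 6.3333
  x̄ = (5.1667, 6.3333),  deviation x̄ - mu_0 = (5.1667, 6.3333) - (5, 8) = (0.1667, -1.6667).

Step 2 — sample covariance matrix, S[i,j] = (1/(n-1)) · Σ_k (x_{k,i} - mean_i) · (x_{k,j} - mean_j), divisor n-1 = 5:
  S[X,X] = ((3.8333)·(3.8333) + (0.8333)·(0.8333) + (-3.1667)·(-3.1667) + (0.8333)·(0.8333) + (-1.1667)·(-1.1667) + (-1.1667)·(-1.1667)) / 5 = 28.8333/5 = 5.7667
  S[X,Y] = ((3.8333)·(2.6667) + (0.8333)·(1.6667) + (-3.1667)·(2.6667) + (0.8333)·(-0.3333) + (-1.1667)·(-4.3333) + (-1.1667)·(-2.3333)) / 5 = 10.6667/5 = 2.1333
  S[Y,Y] = ((2.6667)·(2.6667) + (1.6667)·(1.6667) + (2.6667)·(2.6667) + (-0.3333)·(-0.3333) + (-4.3333)·(-4.3333) + (-2.3333)·(-2.3333)) / 5 = 41.3333/5 = 8.2667
  S = [[5.7667, 2.1333],
 [2.1333, 8.2667]].

Step 3 — invert S. det(S) = 5.7667·8.2667 - (2.1333)² = 43.12.
  S^{-1} = (1/det) · [[d, -b], [-b, a]] = [[0.1917, -0.0495],
 [-0.0495, 0.1337]].

Step 4 — quadratic form (x̄ - mu_0)^T · S^{-1} · (x̄ - mu_0):
  S^{-1} · (x̄ - mu_0) = (0.1144, -0.2311),
  (x̄ - mu_0)^T · [...] = (0.1667)·(0.1144) + (-1.6667)·(-0.2311) = 0.4043.

Step 5 — scale by n: T² = 6 · 0.4043 = 2.4258.

T² ≈ 2.4258


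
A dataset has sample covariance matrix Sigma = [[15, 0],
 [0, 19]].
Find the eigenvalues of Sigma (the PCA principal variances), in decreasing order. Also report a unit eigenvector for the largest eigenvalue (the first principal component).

Step 1 — characteristic polynomial of 2×2 Sigma:
  det(Sigma - λI) = λ² - trace · λ + det = 0.
  trace = 15 + 19 = 34, det = 15·19 - (0)² = 285.
Step 2 — discriminant:
  Δ = trace² - 4·det = 1156 - 1140 = 16.
Step 3 — eigenvalues:
  λ = (trace ± √Δ)/2 = (34 ± 4)/2,
  λ_1 = 19,  λ_2 = 15.

Step 4 — unit eigenvector for λ_1: Sigma is diagonal, so its eigenvectors are the coordinate axes. λ_1 = 19 is the diagonal entry on the second coordinate axis, hence
  v_1 = (0, 1) (||v_1|| = 1).

λ_1 = 19,  λ_2 = 15;  v_1 ≈ (0, 1)


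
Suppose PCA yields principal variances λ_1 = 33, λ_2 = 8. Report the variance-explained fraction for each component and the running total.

Step 1 — total variance = trace(Sigma) = Σ λ_i = 33 + 8 = 41.

Step 2 — fraction explained by component i = λ_i / Σ λ:
  PC1: 33/41 = 0.8049
  PC2: 8/41 = 0.1951

Step 3 — cumulative fraction after k components = (λ_1 + ... + λ_k) / Σ λ:
  k = 1: 33/41 = 0.8049
  k = 2: (33 + 8)/41 = 41/41 = 1

Summary (fraction, with percent):

explained: PC1 0.8049 (80.49%), PC2 0.1951 (19.51%);  cumulative: 0.8049, 1


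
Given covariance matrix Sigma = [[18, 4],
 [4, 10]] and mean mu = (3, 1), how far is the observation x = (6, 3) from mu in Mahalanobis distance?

Step 1 — centre the observation: (x - mu) = (3, 2).

Step 2 — invert Sigma. det(Sigma) = 18·10 - (4)² = 164.
  Sigma^{-1} = (1/det) · [[d, -b], [-b, a]] = [[0.061, -0.0244],
 [-0.0244, 0.1098]].

Step 3 — form the quadratic (x - mu)^T · Sigma^{-1} · (x - mu):
  Sigma^{-1} · (x - mu) = (0.1341, 0.1463).
  (x - mu)^T · [Sigma^{-1} · (x - mu)] = (3)·(0.1341) + (2)·(0.1463) = 0.6951.

Step 4 — take square root: d = √(0.6951) ≈ 0.8337.

d(x, mu) = √(0.6951) ≈ 0.8337
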